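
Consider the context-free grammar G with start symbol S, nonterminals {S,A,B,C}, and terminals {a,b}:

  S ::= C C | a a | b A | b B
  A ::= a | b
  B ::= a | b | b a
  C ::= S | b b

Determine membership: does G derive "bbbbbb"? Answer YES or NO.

Convert to CNF:
  S -> C C | T0 A | T0 B | T1 T1
  A -> a | b
  B -> T0 T1 | a | b
  C -> C C | T0 A | T0 B | T0 T0 | T1 T1
  T0 -> b
  T1 -> a

CYK table (by increasing span):
  T[0,0] 'b' = {A,B,T0}  orig:{A,B}
  T[1,1] 'b' = {A,B,T0}  orig:{A,B}
  T[2,2] 'b' = {A,B,T0}  orig:{A,B}
  T[3,3] 'b' = {A,B,T0}  orig:{A,B}
  T[4,4] 'b' = {A,B,T0}  orig:{A,B}
  T[5,5] 'b' = {A,B,T0}  orig:{A,B}
  T[0,1] 'bb' = {C,S}
  T[1,2] 'bb' = {C,S}
  T[2,3] 'bb' = {C,S}
  T[3,4] 'bb' = {C,S}
  T[4,5] 'bb' = {C,S}
  T[0,2] 'bbb' = ∅
  T[1,3] 'bbb' = ∅
  T[2,4] 'bbb' = ∅
  T[3,5] 'bbb' = ∅
  T[0,3] 'bbbb' = {C,S}
  T[1,4] 'bbbb' = {C,S}
  T[2,5] 'bbbb' = {C,S}
  T[0,4] 'bbbbb' = ∅
  T[1,5] 'bbbbb' = ∅
  T[0,5] 'bbbbbb' = {C,S}

S ∈ T[0,5] ⇒ YES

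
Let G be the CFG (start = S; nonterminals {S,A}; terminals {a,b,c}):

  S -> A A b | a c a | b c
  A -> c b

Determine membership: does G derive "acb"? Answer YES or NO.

Convert to CNF:
  S -> A X3 | T1 T0 | T2 X4
  A -> T0 T1
  T0 -> c
  T1 -> b
  T2 -> a
  X3 -> A T1
  X4 -> T0 T2

Fill CYK table bottom-up:
  cell(0,0) a: {T2}  orig:{}
  cell(1,1) c: {T0}  orig:{}
  cell(2,2) b: {T1}  orig:{}
  cell(0,1) ac: ∅
  cell(1,2) cb: {A}
  cell(0,2) acb: ∅

S ∉ T[0,2] ⇒ NO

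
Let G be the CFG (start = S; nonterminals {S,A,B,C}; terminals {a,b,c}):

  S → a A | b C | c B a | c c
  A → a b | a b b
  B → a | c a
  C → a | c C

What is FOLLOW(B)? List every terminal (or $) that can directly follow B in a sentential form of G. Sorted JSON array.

Compute FIRST by fixpoint:
pass 1:
  A via A→a b: +{a}
  B via B→a: +{a}
  B via B→c a: +{c}
  C via C→a: +{a}
  C via C→c C: +{c}
  S via S→a A: +{a}
  S via S→b C: +{b}
  S via S→c B a: +{c}
  S: {a,b,c}  A: {a}  B: {a,c}  C: {a,c}
pass 2: — fixpoint
  S: {a,b,c}  A: {a}  B: {a,c}  C: {a,c}

Compute FOLLOW by fixpoint:
initialize: $ ∈ FOLLOW(S)
pass 1:
  S→a A: FOLLOW(A) ⊇ FOLLOW(S) ⊇ {$}; new: +{$}
  S→b C: FOLLOW(C) ⊇ FOLLOW(S) ⊇ {$}; new: +{$}
  S→c B a: FOLLOW(B) ⊇ FIRST(a) = {a}; new: +{a}
  FOLLOW[S]={$}  FOLLOW[A]={$}  FOLLOW[B]={a}  FOLLOW[C]={$}
pass 2: done
  FOLLOW[S]={$}  FOLLOW[A]={$}  FOLLOW[B]={a}  FOLLOW[C]={$}

FOLLOW(B) = ["a"]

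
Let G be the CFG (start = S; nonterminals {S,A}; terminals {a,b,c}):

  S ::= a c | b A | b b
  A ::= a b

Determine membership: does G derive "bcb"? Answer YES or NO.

CNF form of G:
  S -> T0 T2 | T1 A | T1 T1
  A -> T0 T1
  T0 -> a
  T1 -> b
  T2 -> c

CYK fill:
  [0..0]={T1}  "b"  orig:{}
  [1..1]={T2}  "c"  orig:{}
  [2..2]={T1}  "b"  orig:{}
  [0..1]=∅  "bc"
  [1..2]=∅  "cb"
  [0..2]=∅  "bcb"

S ∉ T[0,2] ⇒ NO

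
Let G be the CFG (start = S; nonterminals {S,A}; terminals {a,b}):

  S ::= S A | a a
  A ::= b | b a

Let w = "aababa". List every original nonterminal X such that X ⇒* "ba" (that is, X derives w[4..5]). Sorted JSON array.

CNF form of G:
  S -> S A | T1 T1
  A -> T0 T1 | b
  T0 -> b
  T1 -> a

Fill CYK table bottom-up, restricted to cells inside w[4..5]:
  [4..4]={A,T0}  "b"  orig:{A}
  [5..5]={T1}  "a"  orig:{}
  [4..5]={A}  "ba"

Original NTs in T[4,5] deriving "ba": ["A"]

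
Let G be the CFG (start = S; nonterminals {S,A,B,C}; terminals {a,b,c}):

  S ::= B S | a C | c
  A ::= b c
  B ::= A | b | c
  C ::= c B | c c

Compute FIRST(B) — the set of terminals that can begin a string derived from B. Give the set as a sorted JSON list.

FIRST iteration:
pass 1:
  A via A→b c: +{b}
  B via B→A: +{b}
  B via B→c: +{c}
  C via C→c B: +{c}
  S via S→B S: +{b,c}
  S via S→a C: +{a}
  S: {a,b,c}  A: {b}  B: {b,c}  C: {c}
pass 2: — fixpoint
  S: {a,b,c}  A: {b}  B: {b,c}  C: {c}

FIRST(B) = ["b", "c"]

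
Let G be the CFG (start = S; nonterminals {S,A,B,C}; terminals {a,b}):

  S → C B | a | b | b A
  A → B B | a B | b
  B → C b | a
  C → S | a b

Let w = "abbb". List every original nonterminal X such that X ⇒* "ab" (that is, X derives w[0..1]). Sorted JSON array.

CNF form of G:
  S -> C B | T1 A | a | b
  A -> B B | T0 B | b
  B -> C T1 | a
  C -> C B | T0 T1 | T1 A | a | b
  T0 -> a
  T1 -> b

CYK table (by increasing span) — only the sub-triangle for w[0..1]:
  [0..0]={B,C,S,T0}  "a"  orig:{B,C,S}
  [1..1]={A,C,S,T1}  "b"  orig:{A,C,S}
  [0..1]={B,C}  "ab"

Original NTs in T[0,1] deriving "ab": ["B", "C"]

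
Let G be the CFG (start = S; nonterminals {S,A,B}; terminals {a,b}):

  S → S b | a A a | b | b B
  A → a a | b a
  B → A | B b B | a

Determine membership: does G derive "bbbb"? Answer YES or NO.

Convert to CNF:
  S -> S T1 | T0 X3 | T1 B | b
  A -> T0 T0 | T1 T0
  B -> B X2 | T0 T0 | T1 T0 | a
  T0 -> a
  T1 -> b
  X2 -> T1 B
  X3 -> A T0

CYK table (by increasing span):
  [0..0]={S,T1}  "b"  orig:{S}
  [1..1]={S,T1}  "b"  orig:{S}
  [2..2]={S,T1}  "b"  orig:{S}
  [3..3]={S,T1}  "b"  orig:{S}
  [0..1]={S}  "bb"
  [1..2]={S}  "bb"
  [2..3]={S}  "bb"
  [0..2]={S}  "bbb"
  [1..3]={S}  "bbb"
  [0..3]={S}  "bbbb"

S ∈ T[0,3] ⇒ YES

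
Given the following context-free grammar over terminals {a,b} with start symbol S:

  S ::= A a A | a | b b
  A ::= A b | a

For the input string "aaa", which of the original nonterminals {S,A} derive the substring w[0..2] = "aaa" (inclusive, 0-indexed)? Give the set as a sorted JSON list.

Convert to CNF:
  S -> A X2 | T0 T0 | a
  A -> A T0 | a
  T0 -> b
  T1 -> a
  X2 -> T1 A

Fill CYK table bottom-up — only the sub-triangle for w[0..2]:
  [0..0]={A,S,T1}  "a"  orig:{A,S}
  [1..1]={A,S,T1}  "a"  orig:{A,S}
  [2..2]={A,S,T1}  "a"  orig:{A,S}
  [0..1]={X2}  "aa"  orig:{}
  [1..2]={X2}  "aa"  orig:{}
  [0..2]={S}  "aaa"

Original NTs in T[0,2] deriving "aaa": ["S"]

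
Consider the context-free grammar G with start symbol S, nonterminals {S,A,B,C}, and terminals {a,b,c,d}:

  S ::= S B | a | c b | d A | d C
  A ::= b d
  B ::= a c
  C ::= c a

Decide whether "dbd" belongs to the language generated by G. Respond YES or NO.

CNF form of G:
  S -> S B | T1 A | T1 C | T3 T0 | a
  A -> T0 T1
  B -> T2 T3
  C -> T3 T2
  T0 -> b
  T1 -> d
  T2 -> a
  T3 -> c

Fill CYK table bottom-up:
  cell(0,0) d: {T1}  orig:{}
  cell(1,1) b: {T0}  orig:{}
  cell(2,2) d: {T1}  orig:{}
  cell(0,1) db: ∅
  cell(1,2) bd: {A}
  cell(0,2) dbd: {S}

S ∈ T[0,2] ⇒ YES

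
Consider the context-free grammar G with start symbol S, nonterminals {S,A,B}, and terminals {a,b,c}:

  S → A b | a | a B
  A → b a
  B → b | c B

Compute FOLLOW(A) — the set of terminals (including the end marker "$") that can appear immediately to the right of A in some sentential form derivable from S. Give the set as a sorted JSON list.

Compute FIRST by fixpoint:
round 1:
  A via A→b a: +{b}
  B via B→b: +{b}
  B via B→c B: +{c}
  S via S→A b: +{b}
  S via S→a: +{a}
  FIRST[S]={a,b}  FIRST[A]={b}  FIRST[B]={b,c}
round 2: (stable)
  FIRST[S]={a,b}  FIRST[A]={b}  FIRST[B]={b,c}

FOLLOW sets:
FOLLOW(S) := {$}
pass 1:
  S→A b: FOLLOW(A) ⊇ FIRST(b) = {b}; new: +{b}
  S→a B: FOLLOW(B) ⊇ FOLLOW(S) ⊇ {$}; new: +{$}
  FOLLOW(S)={$}  FOLLOW(A)={b}  FOLLOW(B)={$}
pass 2: (no change)
  FOLLOW(S)={$}  FOLLOW(A)={b}  FOLLOW(B)={$}

FOLLOW(A) = ["b"]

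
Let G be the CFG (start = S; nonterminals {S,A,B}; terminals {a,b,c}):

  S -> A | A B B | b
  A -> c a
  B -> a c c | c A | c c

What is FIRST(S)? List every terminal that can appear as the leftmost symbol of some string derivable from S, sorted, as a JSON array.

FIRST iteration:
iter 1:
  A via A→c a: +{c}
  B via B→a c c: +{a}
  B via B→c A: +{c}
  S via S→A: +{c}
  S via S→b: +{b}
  S: {b,c}  A: {c}  B: {a,c}
iter 2: (no change)
  S: {b,c}  A: {c}  B: {a,c}

FIRST(S) = ["b", "c"]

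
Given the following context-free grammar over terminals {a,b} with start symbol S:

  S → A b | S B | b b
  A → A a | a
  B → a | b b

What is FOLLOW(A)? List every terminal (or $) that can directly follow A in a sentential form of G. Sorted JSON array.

Compute FIRST by fixpoint:
iter 1:
  A via A→a: +{a}
  B via B→a: +{a}
  B via B→b b: +{b}
  S via S→A b: +{a}
  S via S→b b: +{b}
  FIRST(S)={a,b}  FIRST(A)={a}  FIRST(B)={a,b}
iter 2: done
  FIRST(S)={a,b}  FIRST(A)={a}  FIRST(B)={a,b}

Compute FOLLOW by fixpoint:
FOLLOW(S) := {$}
pass 1:
  A→A a: FOLLOW(A) ⊇ FIRST(a) = {a}; new: +{a}
  S→A b: FOLLOW(A) ⊇ FIRST(b) = {b}; new: +{b}
  S→S B: FOLLOW(S) ⊇ FIRST(B) = {a,b}; new: +{a,b}
  S→S B: FOLLOW(B) ⊇ FOLLOW(S) ⊇ {$,a,b}; new: +{$,a,b}
  FOLLOW[S]={$,a,b}  FOLLOW[A]={a,b}  FOLLOW[B]={$,a,b}
pass 2: done
  FOLLOW[S]={$,a,b}  FOLLOW[A]={a,b}  FOLLOW[B]={$,a,b}

FOLLOW(A) = ["a", "b"]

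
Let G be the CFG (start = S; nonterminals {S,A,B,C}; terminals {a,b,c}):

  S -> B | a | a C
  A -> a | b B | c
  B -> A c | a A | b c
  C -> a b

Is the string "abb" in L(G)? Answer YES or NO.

CNF form of G:
  S -> A T1 | T0 T1 | T2 A | T2 C | a
  A -> T0 B | a | c
  B -> A T1 | T0 T1 | T2 A
  C -> T2 T0
  T0 -> b
  T1 -> c
  T2 -> a

CYK fill:
  [0..0]={A,S,T2}  "a"  orig:{A,S}
  [1..1]={T0}  "b"  orig:{}
  [2..2]={T0}  "b"  orig:{}
  [0..1]={C}  "ab"
  [1..2]=∅  "bb"
  [0..2]=∅  "abb"

S ∉ T[0,2] ⇒ NO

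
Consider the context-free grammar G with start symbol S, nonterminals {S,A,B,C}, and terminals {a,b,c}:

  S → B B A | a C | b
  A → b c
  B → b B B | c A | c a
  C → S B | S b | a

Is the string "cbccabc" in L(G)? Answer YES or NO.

Convert to CNF:
  S -> B X4 | T2 C | b
  A -> T0 T1
  B -> T0 X3 | T1 A | T1 T2
  C -> S B | S T0 | a
  T0 -> b
  T1 -> c
  T2 -> a
  X3 -> B B
  X4 -> B A

CYK fill:
  [0..0]={T1}  "c"  orig:{}
  [1..1]={S,T0}  "b"  orig:{S}
  [2..2]={T1}  "c"  orig:{}
  [3..3]={T1}  "c"  orig:{}
  [4..4]={C,T2}  "a"  orig:{C}
  [5..5]={S,T0}  "b"  orig:{S}
  [6..6]={T1}  "c"  orig:{}
  [0..1]=∅  "cb"
  [1..2]={A}  "bc"
  [2..3]=∅  "cc"
  [3..4]={B}  "ca"
  [4..5]=∅  "ab"
  [5..6]={A}  "bc"
  [0..2]={B}  "cbc"
  [1..3]=∅  "bcc"
  [2..4]=∅  "cca"
  [3..5]=∅  "cab"
  [4..6]=∅  "abc"
  [0..3]=∅  "cbcc"
  [1..4]=∅  "bcca"
  [2..5]=∅  "ccab"
  [3..6]={X4}  "cabc"  orig:{}
  [0..4]={X3}  "cbcca"  orig:{}
  [1..5]=∅  "bccab"
  [2..6]=∅  "ccabc"
  [0..5]=∅  "cbccab"
  [1..6]=∅  "bccabc"
  [0..6]={S}  "cbccabc"

S ∈ T[0,6] ⇒ YES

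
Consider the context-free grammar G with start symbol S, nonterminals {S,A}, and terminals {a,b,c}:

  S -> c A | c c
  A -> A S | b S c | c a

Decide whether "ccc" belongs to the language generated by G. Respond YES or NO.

CNF form of G:
  S -> T1 A | T1 T1
  A -> A S | T0 X3 | T1 T2
  T0 -> b
  T1 -> c
  T2 -> a
  X3 -> S T1

CYK fill:
  T[0,0] 'c' = {T1}  orig:{}
  T[1,1] 'c' = {T1}  orig:{}
  T[2,2] 'c' = {T1}  orig:{}
  T[0,1] 'cc' = {S}
  T[1,2] 'cc' = {S}
  T[0,2] 'ccc' = {X3}  orig:{}

S ∉ T[0,2] ⇒ NO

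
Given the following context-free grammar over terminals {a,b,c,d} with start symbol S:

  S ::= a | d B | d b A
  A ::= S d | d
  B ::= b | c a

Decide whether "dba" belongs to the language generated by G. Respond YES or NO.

Convert to CNF:
  S -> T0 B | T0 X4 | a
  A -> S T0 | d
  B -> T1 T2 | b
  T0 -> d
  T1 -> c
  T2 -> a
  T3 -> b
  X4 -> T3 A

CYK fill:
  [0..0]={A,T0}  "d"  orig:{A}
  [1..1]={B,T3}  "b"  orig:{B}
  [2..2]={S,T2}  "a"  orig:{S}
  [0..1]={S}  "db"
  [1..2]=∅  "ba"
  [0..2]=∅  "dba"

S ∉ T[0,2] ⇒ NO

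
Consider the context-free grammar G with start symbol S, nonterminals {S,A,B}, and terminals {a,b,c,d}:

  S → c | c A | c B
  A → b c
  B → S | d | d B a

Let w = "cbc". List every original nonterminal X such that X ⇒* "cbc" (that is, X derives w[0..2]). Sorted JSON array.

CNF form of G:
  S -> T1 A | T1 B | c
  A -> T0 T1
  B -> T1 A | T1 B | T2 X4 | c | d
  T0 -> b
  T1 -> c
  T2 -> d
  T3 -> a
  X4 -> B T3

CYK fill, restricted to cells inside w[0..2]:
  [0..0]={B,S,T1}  "c"  orig:{B,S}
  [1..1]={T0}  "b"  orig:{}
  [2..2]={B,S,T1}  "c"  orig:{B,S}
  [0..1]=∅  "cb"
  [1..2]={A}  "bc"
  [0..2]={B,S}  "cbc"

Original NTs in T[0,2] deriving "cbc": ["B", "S"]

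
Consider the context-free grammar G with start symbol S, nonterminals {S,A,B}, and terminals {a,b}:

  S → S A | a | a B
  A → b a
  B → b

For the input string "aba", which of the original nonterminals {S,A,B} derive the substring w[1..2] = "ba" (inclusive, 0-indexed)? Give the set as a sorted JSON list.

CNF form of G:
  S -> S A | T1 B | a
  A -> T0 T1
  B -> b
  T0 -> b
  T1 -> a

Fill CYK table bottom-up (cells [i..j] with 1 ≤ i ≤ j ≤ 2 only):
  T[1,1] 'b' = {B,T0}  orig:{B}
  T[2,2] 'a' = {S,T1}  orig:{S}
  T[1,2] 'ba' = {A}

Original NTs in T[1,2] deriving "ba": ["A"]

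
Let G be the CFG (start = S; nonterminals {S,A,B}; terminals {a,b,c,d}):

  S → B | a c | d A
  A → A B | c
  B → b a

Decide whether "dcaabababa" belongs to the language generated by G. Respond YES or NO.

CNF form of G:
  S -> T0 T1 | T1 T2 | T3 A
  A -> A B | c
  B -> T0 T1
  T0 -> b
  T1 -> a
  T2 -> c
  T3 -> d

CYK table (by increasing span):
  cell(0,0) d: {T3}  orig:{}
  cell(1,1) c: {A,T2}  orig:{A}
  cell(2,2) a: {T1}  orig:{}
  cell(3,3) a: {T1}  orig:{}
  cell(4,4) b: {T0}  orig:{}
  cell(5,5) a: {T1}  orig:{}
  cell(6,6) b: {T0}  orig:{}
  cell(7,7) a: {T1}  orig:{}
  cell(8,8) b: {T0}  orig:{}
  cell(9,9) a: {T1}  orig:{}
  cell(0,1) dc: {S}
  cell(1,2) ca: ∅
  cell(2,3) aa: ∅
  cell(3,4) ab: ∅
  cell(4,5) ba: {B,S}
  cell(5,6) ab: ∅
  cell(6,7) ba: {B,S}
  cell(7,8) ab: ∅
  cell(8,9) ba: {B,S}
  cell(0,2) dca: ∅
  cell(1,3) caa: ∅
  cell(2,4) aab: ∅
  cell(3,5) aba: ∅
  cell(4,6) bab: ∅
  cell(5,7) aba: ∅
  cell(6,8) bab: ∅
  cell(7,9) aba: ∅
  cell(0,3) dcaa: ∅
  cell(1,4) caab: ∅
  cell(2,5) aaba: ∅
  cell(3,6) abab: ∅
  cell(4,7) baba: ∅
  cell(5,8) abab: ∅
  cell(6,9) baba: ∅
  cell(0,4) dcaab: ∅
  cell(1,5) caaba: ∅
  cell(2,6) aabab: ∅
  cell(3,7) ababa: ∅
  cell(4,8) babab: ∅
  cell(5,9) ababa: ∅
  cell(0,5) dcaaba: ∅
  cell(1,6) caabab: ∅
  cell(2,7) aababa: ∅
  cell(3,8) ababab: ∅
  cell(4,9) bababa: ∅
  cell(0,6) dcaabab: ∅
  cell(1,7) caababa: ∅
  cell(2,8) aababab: ∅
  cell(3,9) abababa: ∅
  cell(0,7) dcaababa: ∅
  cell(1,8) caababab: ∅
  cell(2,9) aabababa: ∅
  cell(0,8) dcaababab: ∅
  cell(1,9) caabababa: ∅
  cell(0,9) dcaabababa: ∅

S ∉ T[0,9] ⇒ NO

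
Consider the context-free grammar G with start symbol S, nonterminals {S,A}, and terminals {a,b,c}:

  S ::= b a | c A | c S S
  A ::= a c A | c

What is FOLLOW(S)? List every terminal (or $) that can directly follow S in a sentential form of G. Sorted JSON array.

FIRST iteration:
round 1:
  A via A→a c A: +{a}
  A via A→c: +{c}
  S via S→b a: +{b}
  S via S→c A: +{c}
  FIRST[S]={b,c}  FIRST[A]={a,c}
round 2: — fixpoint
  FIRST[S]={b,c}  FIRST[A]={a,c}

Compute FOLLOW by fixpoint:
seed FOLLOW(S) with $
pass 1:
  S→c A: FOLLOW(A) ⊇ FOLLOW(S) ⊇ {$}; new: +{$}
  S→c S S: FOLLOW(S) ⊇ FIRST(S) = {b,c}; new: +{b,c}
  FOLLOW[S]={$,b,c}  FOLLOW[A]={$}
pass 2:
  S→c A: FOLLOW(A) ⊇ FOLLOW(S) ⊇ {$,b,c}; new: +{b,c}
  FOLLOW[S]={$,b,c}  FOLLOW[A]={$,b,c}
pass 3: (stable)
  FOLLOW[S]={$,b,c}  FOLLOW[A]={$,b,c}

FOLLOW(S) = ["$", "b", "c"]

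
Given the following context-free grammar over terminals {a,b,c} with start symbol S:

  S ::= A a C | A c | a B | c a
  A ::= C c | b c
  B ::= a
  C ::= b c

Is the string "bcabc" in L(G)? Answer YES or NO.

CNF form of G:
  S -> A T0 | A X3 | T0 T2 | T2 B
  A -> C T0 | T1 T0
  B -> a
  C -> T1 T0
  T0 -> c
  T1 -> b
  T2 -> a
  X3 -> T2 C

CYK fill:
  [0..0]={T1}  "b"  orig:{}
  [1..1]={T0}  "c"  orig:{}
  [2..2]={B,T2}  "a"  orig:{B}
  [3..3]={T1}  "b"  orig:{}
  [4..4]={T0}  "c"  orig:{}
  [0..1]={A,C}  "bc"
  [1..2]={S}  "ca"
  [2..3]=∅  "ab"
  [3..4]={A,C}  "bc"
  [0..2]=∅  "bca"
  [1..3]=∅  "cab"
  [2..4]={X3}  "abc"  orig:{}
  [0..3]=∅  "bcab"
  [1..4]=∅  "cabc"
  [0..4]={S}  "bcabc"

S ∈ T[0,4] ⇒ YES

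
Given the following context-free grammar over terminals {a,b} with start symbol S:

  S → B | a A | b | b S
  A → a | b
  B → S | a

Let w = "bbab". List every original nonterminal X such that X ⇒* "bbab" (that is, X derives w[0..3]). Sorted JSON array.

CNF form of G:
  S -> T0 A | T1 S | a | b
  A -> a | b
  B -> T0 A | T1 S | a | b
  T0 -> a
  T1 -> b

Fill CYK table bottom-up, restricted to cells inside w[0..3]:
  T[0,0] 'b' = {A,B,S,T1}  orig:{A,B,S}
  T[1,1] 'b' = {A,B,S,T1}  orig:{A,B,S}
  T[2,2] 'a' = {A,B,S,T0}  orig:{A,B,S}
  T[3,3] 'b' = {A,B,S,T1}  orig:{A,B,S}
  T[0,1] 'bb' = {B,S}
  T[1,2] 'ba' = {B,S}
  T[2,3] 'ab' = {B,S}
  T[0,2] 'bba' = {B,S}
  T[1,3] 'bab' = {B,S}
  T[0,3] 'bbab' = {B,S}

Original NTs in T[0,3] deriving "bbab": ["B", "S"]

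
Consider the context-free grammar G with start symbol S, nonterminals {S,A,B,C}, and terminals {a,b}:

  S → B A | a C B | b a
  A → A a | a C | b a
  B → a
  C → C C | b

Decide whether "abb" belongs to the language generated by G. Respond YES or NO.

CNF form of G:
  S -> B A | T0 X2 | T1 T0
  A -> A T0 | T0 C | T1 T0
  B -> a
  C -> C C | b
  T0 -> a
  T1 -> b
  X2 -> C B

Fill CYK table bottom-up:
  cell(0,0) a: {B,T0}  orig:{B}
  cell(1,1) b: {C,T1}  orig:{C}
  cell(2,2) b: {C,T1}  orig:{C}
  cell(0,1) ab: {A}
  cell(1,2) bb: {C}
  cell(0,2) abb: {A}

S ∉ T[0,2] ⇒ NO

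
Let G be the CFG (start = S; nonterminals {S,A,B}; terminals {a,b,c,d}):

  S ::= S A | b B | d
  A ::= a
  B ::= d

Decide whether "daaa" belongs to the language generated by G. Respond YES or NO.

Convert to CNF:
  S -> S A | T0 B | d
  A -> a
  B -> d
  T0 -> b

CYK fill:
  T[0,0] 'd' = {B,S}
  T[1,1] 'a' = {A}
  T[2,2] 'a' = {A}
  T[3,3] 'a' = {A}
  T[0,1] 'da' = {S}
  T[1,2] 'aa' = ∅
  T[2,3] 'aa' = ∅
  T[0,2] 'daa' = {S}
  T[1,3] 'aaa' = ∅
  T[0,3] 'daaa' = {S}

S ∈ T[0,3] ⇒ YES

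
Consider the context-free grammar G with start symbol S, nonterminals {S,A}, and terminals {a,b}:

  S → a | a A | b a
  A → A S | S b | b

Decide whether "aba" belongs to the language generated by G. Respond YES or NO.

CNF form of G:
  S -> T0 T1 | T1 A | a
  A -> A S | S T0 | b
  T0 -> b
  T1 -> a

Fill CYK table bottom-up:
  T[0,0] 'a' = {S,T1}  orig:{S}
  T[1,1] 'b' = {A,T0}  orig:{A}
  T[2,2] 'a' = {S,T1}  orig:{S}
  T[0,1] 'ab' = {A,S}
  T[1,2] 'ba' = {A,S}
  T[0,2] 'aba' = {A,S}

S ∈ T[0,2] ⇒ YES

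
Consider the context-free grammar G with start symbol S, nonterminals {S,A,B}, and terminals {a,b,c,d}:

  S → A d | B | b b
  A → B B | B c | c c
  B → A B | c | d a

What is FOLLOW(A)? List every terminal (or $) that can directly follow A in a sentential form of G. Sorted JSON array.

FIRST iteration:
iter 1:
  A via A→c c: +{c}
  B via B→A B: +{c}
  B via B→d a: +{d}
  S via S→A d: +{c}
  S via S→B: +{d}
  S via S→b b: +{b}
  FIRST[S]={b,c,d}  FIRST[A]={c}  FIRST[B]={c,d}
iter 2:
  A via A→B B: +{d}
  FIRST[S]={b,c,d}  FIRST[A]={c,d}  FIRST[B]={c,d}
iter 3: (no change)
  FIRST[S]={b,c,d}  FIRST[A]={c,d}  FIRST[B]={c,d}

FOLLOW iteration:
initialize: $ ∈ FOLLOW(S)
[1]
  A→B B: FOLLOW(B) ⊇ FIRST(B) = {c,d}; new: +{c,d}
  B→A B: FOLLOW(A) ⊇ FIRST(B) = {c,d}; new: +{c,d}
  S→B: FOLLOW(B) ⊇ FOLLOW(S) ⊇ {$}; new: +{$}
  FOLLOW[S]={$}  FOLLOW[A]={c,d}  FOLLOW[B]={$,c,d}
[2] (stable)
  FOLLOW[S]={$}  FOLLOW[A]={c,d}  FOLLOW[B]={$,c,d}

FOLLOW(A) = ["c", "d"]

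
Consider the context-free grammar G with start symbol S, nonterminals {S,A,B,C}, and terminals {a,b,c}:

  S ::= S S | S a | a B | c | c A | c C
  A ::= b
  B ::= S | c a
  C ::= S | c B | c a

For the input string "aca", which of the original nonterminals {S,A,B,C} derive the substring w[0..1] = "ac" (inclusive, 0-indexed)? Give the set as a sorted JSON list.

Convert to CNF:
  S -> S S | S T0 | T0 B | T1 A | T1 C | c
  A -> b
  B -> S S | S T0 | T0 B | T1 A | T1 C | T1 T0 | c
  C -> S S | S T0 | T0 B | T1 A | T1 B | T1 C | T1 T0 | c
  T0 -> a
  T1 -> c

Fill CYK table bottom-up (cells [i..j] with 0 ≤ i ≤ j ≤ 1 only):
  [0..0]={T0}  "a"  orig:{}
  [1..1]={B,C,S,T1}  "c"  orig:{B,C,S}
  [0..1]={B,C,S}  "ac"

Original NTs in T[0,1] deriving "ac": ["B", "C", "S"]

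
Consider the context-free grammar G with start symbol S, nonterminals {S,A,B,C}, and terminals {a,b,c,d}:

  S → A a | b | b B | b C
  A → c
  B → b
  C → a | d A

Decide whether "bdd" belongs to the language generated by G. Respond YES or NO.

Convert to CNF:
  S -> A T1 | T2 B | T2 C | b
  A -> c
  B -> b
  C -> T0 A | a
  T0 -> d
  T1 -> a
  T2 -> b

CYK fill:
  cell(0,0) b: {B,S,T2}  orig:{B,S}
  cell(1,1) d: {T0}  orig:{}
  cell(2,2) d: {T0}  orig:{}
  cell(0,1) bd: ∅
  cell(1,2) dd: ∅
  cell(0,2) bdd: ∅

S ∉ T[0,2] ⇒ NO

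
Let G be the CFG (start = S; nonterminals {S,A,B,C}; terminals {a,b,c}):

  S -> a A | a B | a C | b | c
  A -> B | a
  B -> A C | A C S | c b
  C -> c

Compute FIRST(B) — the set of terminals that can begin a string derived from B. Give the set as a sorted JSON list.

FIRST sets, iterate to fixpoint:
pass 1:
  A via A→a: +{a}
  B via B→A C: +{a}
  B via B→c b: +{c}
  C via C→c: +{c}
  S via S→a A: +{a}
  S via S→b: +{b}
  S via S→c: +{c}
  FIRST(S)={a,b,c}  FIRST(A)={a}  FIRST(B)={a,c}  FIRST(C)={c}
pass 2:
  A via A→B: +{c}
  FIRST(S)={a,b,c}  FIRST(A)={a,c}  FIRST(B)={a,c}  FIRST(C)={c}
pass 3: (stable)
  FIRST(S)={a,b,c}  FIRST(A)={a,c}  FIRST(B)={a,c}  FIRST(C)={c}

FIRST(B) = ["a", "c"]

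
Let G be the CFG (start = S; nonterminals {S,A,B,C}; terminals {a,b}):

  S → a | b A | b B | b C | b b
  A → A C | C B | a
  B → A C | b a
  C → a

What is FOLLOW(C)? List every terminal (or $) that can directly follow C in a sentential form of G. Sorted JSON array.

Compute FIRST by fixpoint:
iter 1:
  A via A→a: +{a}
  B via B→A C: +{a}
  B via B→b a: +{b}
  C via C→a: +{a}
  S via S→a: +{a}
  S via S→b A: +{b}
  FIRST(S)={a,b}  FIRST(A)={a}  FIRST(B)={a,b}  FIRST(C)={a}
iter 2: done
  FIRST(S)={a,b}  FIRST(A)={a}  FIRST(B)={a,b}  FIRST(C)={a}

FOLLOW iteration:
seed FOLLOW(S) with $
round 1:
  A→A C: FOLLOW(A) ⊇ FIRST(C) = {a}; new: +{a}
  A→A C: FOLLOW(C) ⊇ FOLLOW(A) ⊇ {a}; new: +{a}
  A→C B: FOLLOW(C) ⊇ FIRST(B) = {a,b}; new: +{b}
  A→C B: FOLLOW(B) ⊇ FOLLOW(A) ⊇ {a}; new: +{a}
  S→b A: FOLLOW(A) ⊇ FOLLOW(S) ⊇ {$}; new: +{$}
  S→b B: FOLLOW(B) ⊇ FOLLOW(S) ⊇ {$}; new: +{$}
  S→b C: FOLLOW(C) ⊇ FOLLOW(S) ⊇ {$}; new: +{$}
  FOLLOW(S)={$}  FOLLOW(A)={$,a}  FOLLOW(B)={$,a}  FOLLOW(C)={$,a,b}
round 2: done
  FOLLOW(S)={$}  FOLLOW(A)={$,a}  FOLLOW(B)={$,a}  FOLLOW(C)={$,a,b}

FOLLOW(C) = ["$", "a", "b"]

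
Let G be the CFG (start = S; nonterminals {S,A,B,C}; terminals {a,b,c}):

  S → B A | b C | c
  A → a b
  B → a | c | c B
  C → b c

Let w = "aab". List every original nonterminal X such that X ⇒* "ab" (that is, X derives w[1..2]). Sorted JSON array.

CNF form of G:
  S -> B A | T1 C | c
  A -> T0 T1
  B -> T2 B | a | c
  C -> T1 T2
  T0 -> a
  T1 -> b
  T2 -> c

Fill CYK table bottom-up — only the sub-triangle for w[1..2]:
  cell(1,1) a: {B,T0}  orig:{B}
  cell(2,2) b: {T1}  orig:{}
  cell(1,2) ab: {A}

Original NTs in T[1,2] deriving "ab": ["A"]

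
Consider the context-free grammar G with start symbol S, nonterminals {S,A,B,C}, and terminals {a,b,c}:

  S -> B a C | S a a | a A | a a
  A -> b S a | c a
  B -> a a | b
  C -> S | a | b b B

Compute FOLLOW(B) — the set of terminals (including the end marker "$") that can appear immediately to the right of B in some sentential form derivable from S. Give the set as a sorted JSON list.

FIRST iteration:
[1]
  A via A→b S a: +{b}
  A via A→c a: +{c}
  B via B→a a: +{a}
  B via B→b: +{b}
  C via C→a: +{a}
  C via C→b b B: +{b}
  S via S→B a C: +{a,b}
  FIRST[S]={a,b}  FIRST[A]={b,c}  FIRST[B]={a,b}  FIRST[C]={a,b}
[2] done
  FIRST[S]={a,b}  FIRST[A]={b,c}  FIRST[B]={a,b}  FIRST[C]={a,b}

FOLLOW sets:
FOLLOW(S) := {$}
[1]
  A→b S a: FOLLOW(S) ⊇ FIRST(a) = {a}; new: +{a}
  S→B a C: FOLLOW(B) ⊇ FIRST(a) = {a}; new: +{a}
  S→B a C: FOLLOW(C) ⊇ FOLLOW(S) ⊇ {$,a}; new: +{$,a}
  S→a A: FOLLOW(A) ⊇ FOLLOW(S) ⊇ {$,a}; new: +{$,a}
  S: {$,a}  A: {$,a}  B: {a}  C: {$,a}
[2]
  C→b b B: FOLLOW(B) ⊇ FOLLOW(C) ⊇ {$,a}; new: +{$}
  S: {$,a}  A: {$,a}  B: {$,a}  C: {$,a}
[3] (stable)
  S: {$,a}  A: {$,a}  B: {$,a}  C: {$,a}

FOLLOW(B) = ["$", "a"]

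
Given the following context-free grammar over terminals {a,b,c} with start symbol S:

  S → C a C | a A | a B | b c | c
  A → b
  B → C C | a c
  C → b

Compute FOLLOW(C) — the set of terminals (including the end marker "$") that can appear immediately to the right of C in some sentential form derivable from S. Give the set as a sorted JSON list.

FIRST sets, iterate to fixpoint:
pass 1:
  A via A→b: +{b}
  B via B→a c: +{a}
  C via C→b: +{b}
  S via S→C a C: +{b}
  S via S→a A: +{a}
  S via S→c: +{c}
  FIRST(S)={a,b,c}  FIRST(A)={b}  FIRST(B)={a}  FIRST(C)={b}
pass 2:
  B via B→C C: +{b}
  FIRST(S)={a,b,c}  FIRST(A)={b}  FIRST(B)={a,b}  FIRST(C)={b}
pass 3: done
  FIRST(S)={a,b,c}  FIRST(A)={b}  FIRST(B)={a,b}  FIRST(C)={b}

FOLLOW sets:
initialize: $ ∈ FOLLOW(S)
pass 1:
  B→C C: FOLLOW(C) ⊇ FIRST(C) = {b}; new: +{b}
  S→C a C: FOLLOW(C) ⊇ FIRST(a) = {a}; new: +{a}
  S→C a C: FOLLOW(C) ⊇ FOLLOW(S) ⊇ {$}; new: +{$}
  S→a A: FOLLOW(A) ⊇ FOLLOW(S) ⊇ {$}; new: +{$}
  S→a B: FOLLOW(B) ⊇ FOLLOW(S) ⊇ {$}; new: +{$}
  FOLLOW[S]={$}  FOLLOW[A]={$}  FOLLOW[B]={$}  FOLLOW[C]={$,a,b}
pass 2: (no change)
  FOLLOW[S]={$}  FOLLOW[A]={$}  FOLLOW[B]={$}  FOLLOW[C]={$,a,b}

FOLLOW(C) = ["$", "a", "b"]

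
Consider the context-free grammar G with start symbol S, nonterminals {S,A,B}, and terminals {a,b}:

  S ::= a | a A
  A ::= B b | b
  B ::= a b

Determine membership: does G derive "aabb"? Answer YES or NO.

Convert to CNF:
  S -> T1 A | a
  A -> B T0 | b
  B -> T1 T0
  T0 -> b
  T1 -> a

CYK fill:
  [0..0]={S,T1}  "a"  orig:{S}
  [1..1]={S,T1}  "a"  orig:{S}
  [2..2]={A,T0}  "b"  orig:{A}
  [3..3]={A,T0}  "b"  orig:{A}
  [0..1]=∅  "aa"
  [1..2]={B,S}  "ab"
  [2..3]=∅  "bb"
  [0..2]=∅  "aab"
  [1..3]={A}  "abb"
  [0..3]={S}  "aabb"

S ∈ T[0,3] ⇒ YES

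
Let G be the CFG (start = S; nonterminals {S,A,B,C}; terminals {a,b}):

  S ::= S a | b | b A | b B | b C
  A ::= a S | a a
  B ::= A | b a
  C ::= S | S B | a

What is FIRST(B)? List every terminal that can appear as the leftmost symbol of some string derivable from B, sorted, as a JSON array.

Compute FIRST by fixpoint:
pass 1:
  A via A→a S: +{a}
  B via B→A: +{a}
  B via B→b a: +{b}
  C via C→a: +{a}
  S via S→b: +{b}
  S: {b}  A: {a}  B: {a,b}  C: {a}
pass 2:
  C via C→S: +{b}
  S: {b}  A: {a}  B: {a,b}  C: {a,b}
pass 3: — fixpoint
  S: {b}  A: {a}  B: {a,b}  C: {a,b}

FIRST(B) = ["a", "b"]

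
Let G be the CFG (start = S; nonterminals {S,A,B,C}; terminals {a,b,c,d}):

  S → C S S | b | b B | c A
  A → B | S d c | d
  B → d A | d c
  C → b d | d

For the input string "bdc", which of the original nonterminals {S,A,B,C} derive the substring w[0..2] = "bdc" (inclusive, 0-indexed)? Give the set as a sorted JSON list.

CNF form of G:
  S -> C X4 | T1 A | T2 B | b
  A -> S X3 | T0 A | T0 T1 | d
  B -> T0 A | T0 T1
  C -> T2 T0 | d
  T0 -> d
  T1 -> c
  T2 -> b
  X3 -> T0 T1
  X4 -> S S

Fill CYK table bottom-up — only the sub-triangle for w[0..2]:
  [0..0]={S,T2}  "b"  orig:{S}
  [1..1]={A,C,T0}  "d"  orig:{A,C}
  [2..2]={T1}  "c"  orig:{}
  [0..1]={C}  "bd"
  [1..2]={A,B,X3}  "dc"  orig:{A,B}
  [0..2]={A,S}  "bdc"

Original NTs in T[0,2] deriving "bdc": ["A", "S"]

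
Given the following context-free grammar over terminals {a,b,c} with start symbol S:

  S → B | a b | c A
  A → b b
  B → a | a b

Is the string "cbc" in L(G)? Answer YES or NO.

Convert to CNF:
  S -> T1 T0 | T2 A | a
  A -> T0 T0
  B -> T1 T0 | a
  T0 -> b
  T1 -> a
  T2 -> c

CYK table (by increasing span):
  cell(0,0) c: {T2}  orig:{}
  cell(1,1) b: {T0}  orig:{}
  cell(2,2) c: {T2}  orig:{}
  cell(0,1) cb: ∅
  cell(1,2) bc: ∅
  cell(0,2) cbc: ∅

S ∉ T[0,2] ⇒ NO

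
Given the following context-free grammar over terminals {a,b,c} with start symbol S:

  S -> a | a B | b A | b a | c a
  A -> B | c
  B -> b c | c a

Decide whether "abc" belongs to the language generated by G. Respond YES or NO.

CNF form of G:
  S -> T0 A | T0 T2 | T1 T2 | T2 B | a
  A -> T0 T1 | T1 T2 | c
  B -> T0 T1 | T1 T2
  T0 -> b
  T1 -> c
  T2 -> a

CYK table (by increasing span):
  [0..0]={S,T2}  "a"  orig:{S}
  [1..1]={T0}  "b"  orig:{}
  [2..2]={A,T1}  "c"  orig:{A}
  [0..1]=∅  "ab"
  [1..2]={A,B,S}  "bc"
  [0..2]={S}  "abc"

S ∈ T[0,2] ⇒ YES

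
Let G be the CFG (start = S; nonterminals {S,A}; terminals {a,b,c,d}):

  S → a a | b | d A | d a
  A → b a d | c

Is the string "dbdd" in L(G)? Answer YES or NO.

CNF form of G:
  S -> T1 T1 | T2 A | T2 T1 | b
  A -> T0 X3 | c
  T0 -> b
  T1 -> a
  T2 -> d
  X3 -> T1 T2

CYK fill:
  [0..0]={T2}  "d"  orig:{}
  [1..1]={S,T0}  "b"  orig:{S}
  [2..2]={T2}  "d"  orig:{}
  [3..3]={T2}  "d"  orig:{}
  [0..1]=∅  "db"
  [1..2]=∅  "bd"
  [2..3]=∅  "dd"
  [0..2]=∅  "dbd"
  [1..3]=∅  "bdd"
  [0..3]=∅  "dbdd"

S ∉ T[0,3] ⇒ NO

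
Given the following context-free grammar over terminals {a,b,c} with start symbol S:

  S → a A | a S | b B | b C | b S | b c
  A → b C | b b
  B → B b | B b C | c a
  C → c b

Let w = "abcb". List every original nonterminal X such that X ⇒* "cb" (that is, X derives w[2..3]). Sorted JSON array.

CNF form of G:
  S -> T0 B | T0 C | T0 S | T0 T1 | T2 A | T2 S
  A -> T0 C | T0 T0
  B -> B T0 | B X3 | T1 T2
  C -> T1 T0
  T0 -> b
  T1 -> c
  T2 -> a
  X3 -> T0 C

CYK fill, restricted to cells inside w[2..3]:
  T[2,2] 'c' = {T1}  orig:{}
  T[3,3] 'b' = {T0}  orig:{}
  T[2,3] 'cb' = {C}

Original NTs in T[2,3] deriving "cb": ["C"]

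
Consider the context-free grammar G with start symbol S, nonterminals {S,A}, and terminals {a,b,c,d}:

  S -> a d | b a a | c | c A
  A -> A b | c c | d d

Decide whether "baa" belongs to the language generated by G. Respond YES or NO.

Convert to CNF:
  S -> T0 X4 | T1 A | T3 T2 | c
  A -> A T0 | T1 T1 | T2 T2
  T0 -> b
  T1 -> c
  T2 -> d
  T3 -> a
  X4 -> T3 T3

CYK fill:
  cell(0,0) b: {T0}  orig:{}
  cell(1,1) a: {T3}  orig:{}
  cell(2,2) a: {T3}  orig:{}
  cell(0,1) ba: ∅
  cell(1,2) aa: {X4}  orig:{}
  cell(0,2) baa: {S}

S ∈ T[0,2] ⇒ YES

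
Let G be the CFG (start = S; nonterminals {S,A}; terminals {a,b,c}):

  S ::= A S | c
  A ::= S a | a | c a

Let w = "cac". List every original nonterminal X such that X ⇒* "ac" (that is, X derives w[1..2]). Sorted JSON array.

CNF form of G:
  S -> A S | c
  A -> S T0 | T1 T0 | a
  T0 -> a
  T1 -> c

CYK table (by increasing span) (cells [i..j] with 1 ≤ i ≤ j ≤ 2 only):
  [1..1]={A,T0}  "a"  orig:{A}
  [2..2]={S,T1}  "c"  orig:{S}
  [1..2]={S}  "ac"

Original NTs in T[1,2] deriving "ac": ["S"]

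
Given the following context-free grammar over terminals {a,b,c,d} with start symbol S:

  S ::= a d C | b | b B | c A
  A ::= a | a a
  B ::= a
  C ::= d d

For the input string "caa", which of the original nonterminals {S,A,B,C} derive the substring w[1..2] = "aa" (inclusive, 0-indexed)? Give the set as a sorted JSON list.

CNF form of G:
  S -> T0 X4 | T2 B | T3 A | b
  A -> T0 T0 | a
  B -> a
  C -> T1 T1
  T0 -> a
  T1 -> d
  T2 -> b
  T3 -> c
  X4 -> T1 C

CYK table (by increasing span), restricted to cells inside w[1..2]:
  cell(1,1) a: {A,B,T0}  orig:{A,B}
  cell(2,2) a: {A,B,T0}  orig:{A,B}
  cell(1,2) aa: {A}

Original NTs in T[1,2] deriving "aa": ["A"]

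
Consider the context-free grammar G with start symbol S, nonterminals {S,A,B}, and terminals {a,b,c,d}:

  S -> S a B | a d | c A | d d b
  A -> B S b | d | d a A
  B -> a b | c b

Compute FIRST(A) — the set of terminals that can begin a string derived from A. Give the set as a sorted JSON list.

FIRST sets, iterate to fixpoint:
round 1:
  A via A→d: +{d}
  B via B→a b: +{a}
  B via B→c b: +{c}
  S via S→a d: +{a}
  S via S→c A: +{c}
  S via S→d d b: +{d}
  FIRST[S]={a,c,d}  FIRST[A]={d}  FIRST[B]={a,c}
round 2:
  A via A→B S b: +{a,c}
  FIRST[S]={a,c,d}  FIRST[A]={a,c,d}  FIRST[B]={a,c}
round 3: done
  FIRST[S]={a,c,d}  FIRST[A]={a,c,d}  FIRST[B]={a,c}

FIRST(A) = ["a", "c", "d"]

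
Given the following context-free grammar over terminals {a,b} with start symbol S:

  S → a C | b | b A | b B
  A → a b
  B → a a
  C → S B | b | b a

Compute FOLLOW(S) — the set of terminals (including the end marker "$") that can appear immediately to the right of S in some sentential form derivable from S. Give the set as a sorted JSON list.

Compute FIRST by fixpoint:
round 1:
  A via A→a b: +{a}
  B via B→a a: +{a}
  C via C→b: +{b}
  S via S→a C: +{a}
  S via S→b: +{b}
  S: {a,b}  A: {a}  B: {a}  C: {b}
round 2:
  C via C→S B: +{a}
  S: {a,b}  A: {a}  B: {a}  C: {a,b}
round 3: done
  S: {a,b}  A: {a}  B: {a}  C: {a,b}

FOLLOW sets:
initialize: $ ∈ FOLLOW(S)
pass 1:
  C→S B: FOLLOW(S) ⊇ FIRST(B) = {a}; new: +{a}
  S→a C: FOLLOW(C) ⊇ FOLLOW(S) ⊇ {$,a}; new: +{$,a}
  S→b A: FOLLOW(A) ⊇ FOLLOW(S) ⊇ {$,a}; new: +{$,a}
  S→b B: FOLLOW(B) ⊇ FOLLOW(S) ⊇ {$,a}; new: +{$,a}
  FOLLOW[S]={$,a}  FOLLOW[A]={$,a}  FOLLOW[B]={$,a}  FOLLOW[C]={$,a}
pass 2: (no change)
  FOLLOW[S]={$,a}  FOLLOW[A]={$,a}  FOLLOW[B]={$,a}  FOLLOW[C]={$,a}

FOLLOW(S) = ["$", "a"]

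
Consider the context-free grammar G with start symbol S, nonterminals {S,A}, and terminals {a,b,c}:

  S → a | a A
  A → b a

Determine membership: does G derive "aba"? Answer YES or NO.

CNF form of G:
  S -> T1 A | a
  A -> T0 T1
  T0 -> b
  T1 -> a

CYK table (by increasing span):
  T[0,0] 'a' = {S,T1}  orig:{S}
  T[1,1] 'b' = {T0}  orig:{}
  T[2,2] 'a' = {S,T1}  orig:{S}
  T[0,1] 'ab' = ∅
  T[1,2] 'ba' = {A}
  T[0,2] 'aba' = {S}

S ∈ T[0,2] ⇒ YES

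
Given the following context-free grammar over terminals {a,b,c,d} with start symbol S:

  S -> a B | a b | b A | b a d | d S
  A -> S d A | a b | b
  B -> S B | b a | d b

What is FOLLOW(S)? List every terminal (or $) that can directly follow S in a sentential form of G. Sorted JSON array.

FIRST sets, iterate to fixpoint:
iter 1:
  A via A→a b: +{a}
  A via A→b: +{b}
  B via B→b a: +{b}
  B via B→d b: +{d}
  S via S→a B: +{a}
  S via S→b A: +{b}
  S via S→d S: +{d}
  S: {a,b,d}  A: {a,b}  B: {b,d}
iter 2:
  A via A→S d A: +{d}
  B via B→S B: +{a}
  S: {a,b,d}  A: {a,b,d}  B: {a,b,d}
iter 3: done
  S: {a,b,d}  A: {a,b,d}  B: {a,b,d}

FOLLOW sets:
seed FOLLOW(S) with $
round 1:
  A→S d A: FOLLOW(S) ⊇ FIRST(d) = {d}; new: +{d}
  B→S B: FOLLOW(S) ⊇ FIRST(B) = {a,b,d}; new: +{a,b}
  S→a B: FOLLOW(B) ⊇ FOLLOW(S) ⊇ {$,a,b,d}; new: +{$,a,b,d}
  S→b A: FOLLOW(A) ⊇ FOLLOW(S) ⊇ {$,a,b,d}; new: +{$,a,b,d}
  FOLLOW[S]={$,a,b,d}  FOLLOW[A]={$,a,b,d}  FOLLOW[B]={$,a,b,d}
round 2: — fixpoint
  FOLLOW[S]={$,a,b,d}  FOLLOW[A]={$,a,b,d}  FOLLOW[B]={$,a,b,d}

FOLLOW(S) = ["$", "a", "b", "d"]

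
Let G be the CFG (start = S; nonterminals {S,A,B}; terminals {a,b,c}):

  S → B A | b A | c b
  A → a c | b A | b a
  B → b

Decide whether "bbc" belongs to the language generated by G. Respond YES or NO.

CNF form of G:
  S -> B A | T1 T2 | T2 A
  A -> T0 T1 | T2 A | T2 T0
  B -> b
  T0 -> a
  T1 -> c
  T2 -> b

Fill CYK table bottom-up:
  T[0,0] 'b' = {B,T2}  orig:{B}
  T[1,1] 'b' = {B,T2}  orig:{B}
  T[2,2] 'c' = {T1}  orig:{}
  T[0,1] 'bb' = ∅
  T[1,2] 'bc' = ∅
  T[0,2] 'bbc' = ∅

S ∉ T[0,2] ⇒ NO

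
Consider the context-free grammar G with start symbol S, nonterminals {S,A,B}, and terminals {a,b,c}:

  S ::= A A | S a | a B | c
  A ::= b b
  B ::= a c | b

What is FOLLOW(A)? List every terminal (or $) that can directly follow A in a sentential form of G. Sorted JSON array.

FIRST iteration:
round 1:
  A via A→b b: +{b}
  B via B→a c: +{a}
  B via B→b: +{b}
  S via S→A A: +{b}
  S via S→a B: +{a}
  S via S→c: +{c}
  S: {a,b,c}  A: {b}  B: {a,b}
round 2: done
  S: {a,b,c}  A: {b}  B: {a,b}

Compute FOLLOW by fixpoint:
initialize: $ ∈ FOLLOW(S)
round 1:
  S→A A: FOLLOW(A) ⊇ FIRST(A) = {b}; new: +{b}
  S→A A: FOLLOW(A) ⊇ FOLLOW(S) ⊇ {$}; new: +{$}
  S→S a: FOLLOW(S) ⊇ FIRST(a) = {a}; new: +{a}
  S→a B: FOLLOW(B) ⊇ FOLLOW(S) ⊇ {$,a}; new: +{$,a}
  S: {$,a}  A: {$,b}  B: {$,a}
round 2:
  S→A A: FOLLOW(A) ⊇ FOLLOW(S) ⊇ {$,a}; new: +{a}
  S: {$,a}  A: {$,a,b}  B: {$,a}
round 3: — fixpoint
  S: {$,a}  A: {$,a,b}  B: {$,a}

FOLLOW(A) = ["$", "a", "b"]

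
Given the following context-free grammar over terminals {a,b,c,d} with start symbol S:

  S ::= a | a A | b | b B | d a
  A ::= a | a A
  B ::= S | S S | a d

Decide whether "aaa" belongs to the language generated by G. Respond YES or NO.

CNF form of G:
  S -> T0 A | T1 T0 | T2 B | a | b
  A -> T0 A | a
  B -> S S | T0 A | T0 T1 | T1 T0 | T2 B | a | b
  T0 -> a
  T1 -> d
  T2 -> b

CYK table (by increasing span):
  T[0,0] 'a' = {A,B,S,T0}  orig:{A,B,S}
  T[1,1] 'a' = {A,B,S,T0}  orig:{A,B,S}
  T[2,2] 'a' = {A,B,S,T0}  orig:{A,B,S}
  T[0,1] 'aa' = {A,B,S}
  T[1,2] 'aa' = {A,B,S}
  T[0,2] 'aaa' = {A,B,S}

S ∈ T[0,2] ⇒ YES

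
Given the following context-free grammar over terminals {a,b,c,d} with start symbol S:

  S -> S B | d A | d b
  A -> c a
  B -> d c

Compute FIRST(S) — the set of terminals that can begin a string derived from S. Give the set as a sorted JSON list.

FIRST sets, iterate to fixpoint:
pass 1:
  A via A→c a: +{c}
  B via B→d c: +{d}
  S via S→d A: +{d}
  FIRST[S]={d}  FIRST[A]={c}  FIRST[B]={d}
pass 2: — fixpoint
  FIRST[S]={d}  FIRST[A]={c}  FIRST[B]={d}

FIRST(S) = ["d"]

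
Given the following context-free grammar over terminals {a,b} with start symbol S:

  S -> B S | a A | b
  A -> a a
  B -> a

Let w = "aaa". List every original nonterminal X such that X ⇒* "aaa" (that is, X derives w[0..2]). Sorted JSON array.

Convert to CNF:
  S -> B S | T0 A | b
  A -> T0 T0
  B -> a
  T0 -> a

Fill CYK table bottom-up, restricted to cells inside w[0..2]:
  cell(0,0) a: {B,T0}  orig:{B}
  cell(1,1) a: {B,T0}  orig:{B}
  cell(2,2) a: {B,T0}  orig:{B}
  cell(0,1) aa: {A}
  cell(1,2) aa: {A}
  cell(0,2) aaa: {S}

Original NTs in T[0,2] deriving "aaa": ["S"]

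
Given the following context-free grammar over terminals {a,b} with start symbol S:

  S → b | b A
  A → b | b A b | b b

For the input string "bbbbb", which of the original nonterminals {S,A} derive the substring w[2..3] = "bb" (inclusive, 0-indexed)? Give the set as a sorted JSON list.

Convert to CNF:
  S -> T0 A | b
  A -> T0 T0 | T0 X1 | b
  T0 -> b
  X1 -> A T0

Fill CYK table bottom-up — only the sub-triangle for w[2..3]:
  cell(2,2) b: {A,S,T0}  orig:{A,S}
  cell(3,3) b: {A,S,T0}  orig:{A,S}
  cell(2,3) bb: {A,S,X1}  orig:{A,S}

Original NTs in T[2,3] deriving "bb": ["A", "S"]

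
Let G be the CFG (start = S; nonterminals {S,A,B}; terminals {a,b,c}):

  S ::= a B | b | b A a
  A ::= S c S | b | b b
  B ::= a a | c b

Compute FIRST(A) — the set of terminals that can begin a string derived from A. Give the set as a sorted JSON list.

FIRST sets, iterate to fixpoint:
iter 1:
  A via A→b: +{b}
  B via B→a a: +{a}
  B via B→c b: +{c}
  S via S→a B: +{a}
  S via S→b: +{b}
  S: {a,b}  A: {b}  B: {a,c}
iter 2:
  A via A→S c S: +{a}
  S: {a,b}  A: {a,b}  B: {a,c}
iter 3: (stable)
  S: {a,b}  A: {a,b}  B: {a,c}

FIRST(A) = ["a", "b"]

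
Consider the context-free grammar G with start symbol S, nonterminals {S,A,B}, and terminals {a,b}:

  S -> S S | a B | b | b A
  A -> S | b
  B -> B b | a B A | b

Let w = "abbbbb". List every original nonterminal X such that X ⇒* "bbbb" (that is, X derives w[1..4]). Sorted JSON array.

Convert to CNF:
  S -> S S | T0 B | T1 A | b
  A -> S S | T0 B | T1 A | b
  B -> B T1 | T0 X2 | b
  T0 -> a
  T1 -> b
  X2 -> B A

CYK fill, restricted to cells inside w[1..4]:
  [1..1]={A,B,S,T1}  "b"  orig:{A,B,S}
  [2..2]={A,B,S,T1}  "b"  orig:{A,B,S}
  [3..3]={A,B,S,T1}  "b"  orig:{A,B,S}
  [4..4]={A,B,S,T1}  "b"  orig:{A,B,S}
  [1..2]={A,B,S,X2}  "bb"  orig:{A,B,S}
  [2..3]={A,B,S,X2}  "bb"  orig:{A,B,S}
  [3..4]={A,B,S,X2}  "bb"  orig:{A,B,S}
  [1..3]={A,B,S,X2}  "bbb"  orig:{A,B,S}
  [2..4]={A,B,S,X2}  "bbb"  orig:{A,B,S}
  [1..4]={A,B,S,X2}  "bbbb"  orig:{A,B,S}

Original NTs in T[1,4] deriving "bbbb": ["A", "B", "S"]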